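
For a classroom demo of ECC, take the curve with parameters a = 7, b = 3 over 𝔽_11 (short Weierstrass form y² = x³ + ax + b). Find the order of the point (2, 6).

2P: tangent at (2, 6): λ = (3·2² + 7)/(2·6) ≡ 8/1. 1⁻¹ ≡ 1 (mod 11), so λ ≡ 8·1 ≡ 8.
  x = λ² - 2 - 2 = 64 - 4 ≡ 5; y = λ·(2 - 5) - 6 ≡ 3. → (5, 3)
3P: (5, 3) + (2, 6). λ = (6 - 3)/(2 - 5) ≡ 3/8 mod 11. 8⁻¹ ≡ 7 (mod 11), so λ ≡ 10.
  x = λ² - 5 - 2 = 100 - 7 ≡ 5; y = λ·(5 - 5) - 3 ≡ 8. → (5, 8)
4P: (5, 8) + (2, 6). λ = (6 - 8)/(2 - 5) ≡ 9/8 mod 11. 8⁻¹ ≡ 7 (mod 11) since 8·7 = 56 ≡ 1, so λ ≡ 8.
  x = λ² - 5 - 2 = 64 - 7 ≡ 2; y = λ·(5 - 2) - 8 ≡ 5. → (2, 5)
5P: (2, 5) + (2, 6): same x and y₁ ≡ -y₂, so the sum is O.
5P = O, so the order is 5.

5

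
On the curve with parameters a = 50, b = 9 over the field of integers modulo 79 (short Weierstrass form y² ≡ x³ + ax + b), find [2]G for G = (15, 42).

(60, 69)

tangent at (15, 42): λ = (3·15² + 50)/(2·42) ≡ 14/5. 5⁻¹ ≡ 16 (mod 79), so λ ≡ 14·16 ≡ 66.
  x = λ² - 15 - 15 = 4356 - 30 ≡ 60; y = λ·(15 - 60) - 42 ≡ 69. → (60, 69)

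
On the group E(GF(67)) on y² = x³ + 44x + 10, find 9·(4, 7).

Write Q = (4, 7).
Repeated addition: build up to 9Q.
2Q: tangent at (4, 7): λ = (3·4² + 44)/(2·7) ≡ 25/14. 14⁻¹ ≡ 24 (mod 67), so λ ≡ 25·24 ≡ 64.
  x = λ² - 4 - 4 = 4096 - 8 ≡ 1; y = λ·(4 - 1) - 7 ≡ 51. → (1, 51)
3Q: (1, 51) + (4, 7). λ = (7 - 51)/(4 - 1) ≡ 23/3 mod 67. 3⁻¹ ≡ 45 (mod 67), so λ ≡ 30.
  x = λ² - 1 - 4 = 900 - 5 ≡ 24; y = λ·(1 - 24) - 51 ≡ 63. → (24, 63)
4Q: (24, 63) + (4, 7). λ = (7 - 63)/(4 - 24) ≡ 11/47 mod 67. 47⁻¹ ≡ 10 (mod 67), so λ ≡ 43.
  x = λ² - 24 - 4 = 1849 - 28 ≡ 12; y = λ·(24 - 12) - 63 ≡ 51. → (12, 51)
5Q: (12, 51) + (4, 7). λ = (7 - 51)/(4 - 12) ≡ 23/59 mod 67. 59⁻¹ ≡ 25 (mod 67) since 59·25 = 1475 ≡ 1, so λ ≡ 39.
  x = λ² - 12 - 4 = 1521 - 16 ≡ 31; y = λ·(12 - 31) - 51 ≡ 12. → (31, 12)
6Q: (31, 12) + (4, 7). λ = (7 - 12)/(4 - 31) ≡ 62/40 mod 67. 40⁻¹ ≡ 62 (mod 67), so λ ≡ 25.
  x = λ² - 31 - 4 = 625 - 35 ≡ 54; y = λ·(31 - 54) - 12 ≡ 16. → (54, 16)
7Q: (54, 16) + (4, 7). λ = (7 - 16)/(4 - 54) ≡ 58/17 mod 67. 17⁻¹ ≡ 4 (mod 67) since 17·4 = 68 ≡ 1, so λ ≡ 31.
  x = λ² - 54 - 4 = 961 - 58 ≡ 32; y = λ·(54 - 32) - 16 ≡ 63. → (32, 63)
8Q: (32, 63) + (4, 7). λ = (7 - 63)/(4 - 32) ≡ 11/39 mod 67. 39⁻¹ ≡ 55 (mod 67) since 39·55 = 2145 ≡ 1, so λ ≡ 2.
  x = λ² - 32 - 4 = 4 - 36 ≡ 35; y = λ·(32 - 35) - 63 ≡ 65. → (35, 65)
9Q: (35, 65) + (4, 7). λ = (7 - 65)/(4 - 35) ≡ 9/36 mod 67. 36⁻¹ ≡ 54 (mod 67), so λ ≡ 17.
  x = λ² - 35 - 4 = 289 - 39 ≡ 49; y = λ·(35 - 49) - 65 ≡ 32. → (49, 32)

(49, 32)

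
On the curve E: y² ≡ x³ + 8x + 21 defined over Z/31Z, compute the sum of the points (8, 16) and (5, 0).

(8, 16) + (5, 0). λ = (0 - 16)/(5 - 8) ≡ 15/28 mod 31. 28⁻¹ ≡ 10 (mod 31), so λ ≡ 26.
  x = λ² - 8 - 5 = 676 - 13 ≡ 12; y = λ·(8 - 12) - 16 ≡ 4. → (12, 4)

(12, 4)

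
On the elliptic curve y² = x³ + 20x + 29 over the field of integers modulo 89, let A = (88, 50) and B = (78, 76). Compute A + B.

(88, 50) + (78, 76). λ = (76 - 50)/(78 - 88) ≡ 26/79 mod 89. 79⁻¹ ≡ 80 (mod 89), so λ ≡ 33.
  x = λ² - 88 - 78 = 1089 - 166 ≡ 33; y = λ·(88 - 33) - 50 ≡ 74. → (33, 74)

(33, 74)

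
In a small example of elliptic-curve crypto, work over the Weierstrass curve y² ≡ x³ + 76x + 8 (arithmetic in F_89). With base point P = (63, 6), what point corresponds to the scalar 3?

(86, 38)

Repeated addition: build up to 3P.
2P: tangent at (63, 6): λ = (3·63² + 76)/(2·6) ≡ 57/12. 12⁻¹ ≡ 52 (mod 89), so λ ≡ 57·52 ≡ 27.
  x = λ² - 63 - 63 = 729 - 126 ≡ 69; y = λ·(63 - 69) - 6 ≡ 10. → (69, 10)
3P: (69, 10) + (63, 6). λ = (6 - 10)/(63 - 69) ≡ 85/83 mod 89. 83⁻¹ ≡ 74 (mod 89), so λ ≡ 60.
  x = λ² - 69 - 63 = 3600 - 132 ≡ 86; y = λ·(69 - 86) - 10 ≡ 38. → (86, 38)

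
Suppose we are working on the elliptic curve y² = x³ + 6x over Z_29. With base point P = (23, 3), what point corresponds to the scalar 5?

Double-and-add on 5 = (101)₂. Start with P = (23, 3) for the leading 1-bit.
double: tangent at (23, 3): λ = (3·23² + 6)/(2·3) ≡ 27/6. 6⁻¹ ≡ 5 (mod 29) since 6·5 = 30 ≡ 1, so λ ≡ 27·5 ≡ 19.
  x = λ² - 23 - 23 = 361 - 46 ≡ 25; y = λ·(23 - 25) - 3 ≡ 17. → (25, 17)
double: tangent at (25, 17): λ = (3·25² + 6)/(2·17) ≡ 25/5. 5⁻¹ ≡ 6 (mod 29) since 5·6 = 30 ≡ 1, so λ ≡ 25·6 ≡ 5.
  x = λ² - 25 - 25 = 25 - 50 ≡ 4; y = λ·(25 - 4) - 17 ≡ 1. → (4, 1)
add P: (4, 1) + (23, 3). λ = (3 - 1)/(23 - 4) ≡ 2/19 mod 29. 19⁻¹ ≡ 26 (mod 29), so λ ≡ 23.
  x = λ² - 4 - 23 = 529 - 27 ≡ 9; y = λ·(4 - 9) - 1 ≡ 0. → (9, 0)

(9, 0)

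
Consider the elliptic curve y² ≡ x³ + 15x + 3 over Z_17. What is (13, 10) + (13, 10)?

tangent at (13, 10): λ = (3·13² + 15)/(2·10) ≡ 12/3. 3⁻¹ ≡ 6 (mod 17) since 3·6 = 18 ≡ 1, so λ ≡ 12·6 ≡ 4.
  x = λ² - 13 - 13 = 16 - 26 ≡ 7; y = λ·(13 - 7) - 10 ≡ 14. → (7, 14)

(7, 14)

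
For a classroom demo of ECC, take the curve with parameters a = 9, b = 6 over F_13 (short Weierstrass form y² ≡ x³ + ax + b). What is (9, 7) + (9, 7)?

tangent at (9, 7): λ = (3·9² + 9)/(2·7) ≡ 5/1. 1⁻¹ ≡ 1 (mod 13), so λ ≡ 5·1 ≡ 5.
  x = λ² - 9 - 9 = 25 - 18 ≡ 7; y = λ·(9 - 7) - 7 ≡ 3. → (7, 3)

(7, 3)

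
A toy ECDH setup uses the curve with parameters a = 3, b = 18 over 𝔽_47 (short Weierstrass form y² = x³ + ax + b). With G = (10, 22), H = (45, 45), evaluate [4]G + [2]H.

First 4G:
Repeated addition: build up to 4G.
2G: tangent at (10, 22): λ = (3·10² + 3)/(2·22) ≡ 21/44. 44⁻¹ ≡ 31 (mod 47) since 44·31 = 1364 ≡ 1, so λ ≡ 21·31 ≡ 40.
  x = λ² - 10 - 10 = 1600 - 20 ≡ 29; y = λ·(10 - 29) - 22 ≡ 17. → (29, 17)
3G: (29, 17) + (10, 22). λ = (22 - 17)/(10 - 29) ≡ 5/28 mod 47. 28⁻¹ ≡ 42 (mod 47) since 28·42 = 1176 ≡ 1, so λ ≡ 22.
  x = λ² - 29 - 10 = 484 - 39 ≡ 22; y = λ·(29 - 22) - 17 ≡ 43. → (22, 43)
4G: (22, 43) + (10, 22). λ = (22 - 43)/(10 - 22) ≡ 26/35 mod 47. 35⁻¹ ≡ 43 (mod 47), so λ ≡ 37.
  x = λ² - 22 - 10 = 1369 - 32 ≡ 21; y = λ·(22 - 21) - 43 ≡ 41. → (21, 41)
4G = (21, 41).
Next 2H:
Repeated addition: build up to 2H.
2H: tangent at (45, 45): λ = (3·45² + 3)/(2·45) ≡ 15/43. 43⁻¹ ≡ 35 (mod 47), so λ ≡ 15·35 ≡ 8.
  x = λ² - 45 - 45 = 64 - 90 ≡ 21; y = λ·(45 - 21) - 45 ≡ 6. → (21, 6)
2H = (21, 6).
Finally 4G + 2H:
(21, 41) + (21, 6): same x and y₁ ≡ -y₂, so the sum is the point at infinity.

O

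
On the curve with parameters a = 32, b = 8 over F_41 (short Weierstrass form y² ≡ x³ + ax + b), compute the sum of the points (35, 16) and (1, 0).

(35, 16) + (1, 0). λ = (0 - 16)/(1 - 35) ≡ 25/7 mod 41. 7⁻¹ ≡ 6 (mod 41), so λ ≡ 27.
  x = λ² - 35 - 1 = 729 - 36 ≡ 37; y = λ·(35 - 37) - 16 ≡ 12. → (37, 12)

(37, 12)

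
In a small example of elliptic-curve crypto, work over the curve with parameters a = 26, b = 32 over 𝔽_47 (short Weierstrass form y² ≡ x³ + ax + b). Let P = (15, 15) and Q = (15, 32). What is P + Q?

The two points share x = 15 and their y-coordinates satisfy 15 + 32 ≡ 0 (mod 47), so they are inverses. Their sum is O.

O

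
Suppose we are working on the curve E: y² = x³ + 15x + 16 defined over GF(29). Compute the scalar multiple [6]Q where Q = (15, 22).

(3, 28)

Repeated addition: build up to 6Q.
2Q: tangent at (15, 22): λ = (3·15² + 15)/(2·22) ≡ 23/15. 15⁻¹ ≡ 2 (mod 29), so λ ≡ 23·2 ≡ 17.
  x = λ² - 15 - 15 = 289 - 30 ≡ 27; y = λ·(15 - 27) - 22 ≡ 6. → (27, 6)
3Q: (27, 6) + (15, 22). λ = (22 - 6)/(15 - 27) ≡ 16/17 mod 29. 17⁻¹ ≡ 12 (mod 29), so λ ≡ 18.
  x = λ² - 27 - 15 = 324 - 42 ≡ 21; y = λ·(27 - 21) - 6 ≡ 15. → (21, 15)
4Q: (21, 15) + (15, 22). λ = (22 - 15)/(15 - 21) ≡ 7/23 mod 29. 23⁻¹ ≡ 24 (mod 29), so λ ≡ 23.
  x = λ² - 21 - 15 = 529 - 36 ≡ 0; y = λ·(21 - 0) - 15 ≡ 4. → (0, 4)
5Q: (0, 4) + (15, 22). λ = (22 - 4)/(15 - 0) ≡ 18/15 mod 29. 15⁻¹ ≡ 2 (mod 29) since 15·2 = 30 ≡ 1, so λ ≡ 7.
  x = λ² - 0 - 15 = 49 - 15 ≡ 5; y = λ·(0 - 5) - 4 ≡ 19. → (5, 19)
6Q: (5, 19) + (15, 22). λ = (22 - 19)/(15 - 5) ≡ 3/10 mod 29. 10⁻¹ ≡ 3 (mod 29), so λ ≡ 9.
  x = λ² - 5 - 15 = 81 - 20 ≡ 3; y = λ·(5 - 3) - 19 ≡ 28. → (3, 28)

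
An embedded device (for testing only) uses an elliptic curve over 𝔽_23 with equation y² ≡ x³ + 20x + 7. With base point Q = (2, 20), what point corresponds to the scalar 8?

Repeated addition: build up to 8Q.
2Q: tangent at (2, 20): λ = (3·2² + 20)/(2·20) ≡ 9/17. 17⁻¹ ≡ 19 (mod 23) since 17·19 = 323 ≡ 1, so λ ≡ 9·19 ≡ 10.
  x = λ² - 2 - 2 = 100 - 4 ≡ 4; y = λ·(2 - 4) - 20 ≡ 6. → (4, 6)
3Q: (4, 6) + (2, 20). λ = (20 - 6)/(2 - 4) ≡ 14/21 mod 23. 21⁻¹ ≡ 11 (mod 23), so λ ≡ 16.
  x = λ² - 4 - 2 = 256 - 6 ≡ 20; y = λ·(4 - 20) - 6 ≡ 14. → (20, 14)
4Q: (20, 14) + (2, 20). λ = (20 - 14)/(2 - 20) ≡ 6/5 mod 23. 5⁻¹ ≡ 14 (mod 23) since 5·14 = 70 ≡ 1, so λ ≡ 15.
  x = λ² - 20 - 2 = 225 - 22 ≡ 19; y = λ·(20 - 19) - 14 ≡ 1. → (19, 1)
5Q: (19, 1) + (2, 20). λ = (20 - 1)/(2 - 19) ≡ 19/6 mod 23. 6⁻¹ ≡ 4 (mod 23), so λ ≡ 7.
  x = λ² - 19 - 2 = 49 - 21 ≡ 5; y = λ·(19 - 5) - 1 ≡ 5. → (5, 5)
6Q: (5, 5) + (2, 20). λ = (20 - 5)/(2 - 5) ≡ 15/20 mod 23. 20⁻¹ ≡ 15 (mod 23) since 20·15 = 300 ≡ 1, so λ ≡ 18.
  x = λ² - 5 - 2 = 324 - 7 ≡ 18; y = λ·(5 - 18) - 5 ≡ 14. → (18, 14)
7Q: (18, 14) + (2, 20). λ = (20 - 14)/(2 - 18) ≡ 6/7 mod 23. 7⁻¹ ≡ 10 (mod 23) since 7·10 = 70 ≡ 1, so λ ≡ 14.
  x = λ² - 18 - 2 = 196 - 20 ≡ 15; y = λ·(18 - 15) - 14 ≡ 5. → (15, 5)
8Q: (15, 5) + (2, 20). λ = (20 - 5)/(2 - 15) ≡ 15/10 mod 23. 10⁻¹ ≡ 7 (mod 23), so λ ≡ 13.
  x = λ² - 15 - 2 = 169 - 17 ≡ 14; y = λ·(15 - 14) - 5 ≡ 8. → (14, 8)

(14, 8)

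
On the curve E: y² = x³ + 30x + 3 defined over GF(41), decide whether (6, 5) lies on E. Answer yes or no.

no

y² = 5² ≡ 25; x³ + 30x + 3 = 399 ≡ 30 (mod 41). 25 ≠ 30.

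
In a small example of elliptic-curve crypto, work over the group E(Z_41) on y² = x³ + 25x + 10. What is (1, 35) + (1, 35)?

tangent at (1, 35): λ = (3·1² + 25)/(2·35) ≡ 28/29. 29⁻¹ ≡ 17 (mod 41) since 29·17 = 493 ≡ 1, so λ ≡ 28·17 ≡ 25.
  x = λ² - 1 - 1 = 625 - 2 ≡ 8; y = λ·(1 - 8) - 35 ≡ 36. → (8, 36)

(8, 36)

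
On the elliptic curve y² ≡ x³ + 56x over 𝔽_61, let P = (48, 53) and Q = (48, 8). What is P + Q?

O

The two points share x = 48 and their y-coordinates satisfy 53 + 8 ≡ 0 (mod 61), so they are inverses. Their sum is ∞.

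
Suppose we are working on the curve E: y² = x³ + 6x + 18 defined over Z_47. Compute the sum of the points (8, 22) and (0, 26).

(4, 23)

(8, 22) + (0, 26). λ = (26 - 22)/(0 - 8) ≡ 4/39 mod 47. 39⁻¹ ≡ 41 (mod 47) since 39·41 = 1599 ≡ 1, so λ ≡ 23.
  x = λ² - 8 - 0 = 529 - 8 ≡ 4; y = λ·(8 - 4) - 22 ≡ 23. → (4, 23)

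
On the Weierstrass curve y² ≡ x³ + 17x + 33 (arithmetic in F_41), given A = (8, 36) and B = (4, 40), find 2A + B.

(39, 27)

First 2A:
Repeated addition: build up to 2A.
2A: tangent at (8, 36): λ = (3·8² + 17)/(2·36) ≡ 4/31. 31⁻¹ ≡ 4 (mod 41), so λ ≡ 4·4 ≡ 16.
  x = λ² - 8 - 8 = 256 - 16 ≡ 35; y = λ·(8 - 35) - 36 ≡ 24. → (35, 24)
2A = (35, 24).
Finally 2A + B:
(35, 24) + (4, 40). λ = (40 - 24)/(4 - 35) ≡ 16/10 mod 41. 10⁻¹ ≡ 37 (mod 41) since 10·37 = 370 ≡ 1, so λ ≡ 18.
  x = λ² - 35 - 4 = 324 - 39 ≡ 39; y = λ·(35 - 39) - 24 ≡ 27. → (39, 27)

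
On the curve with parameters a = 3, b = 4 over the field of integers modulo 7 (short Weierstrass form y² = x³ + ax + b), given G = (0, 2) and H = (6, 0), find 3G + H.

(2, 2)

First 3G:
Repeated addition: build up to 3G.
2G: tangent at (0, 2): λ = (3·0² + 3)/(2·2) ≡ 3/4. 4⁻¹ ≡ 2 (mod 7) since 4·2 = 8 ≡ 1, so λ ≡ 3·2 ≡ 6.
  x = λ² - 0 - 0 = 36 - 0 ≡ 1; y = λ·(0 - 1) - 2 ≡ 6. → (1, 6)
3G: (1, 6) + (0, 2). λ = (2 - 6)/(0 - 1) ≡ 3/6 mod 7. 6⁻¹ ≡ 6 (mod 7) since 6·6 = 36 ≡ 1, so λ ≡ 4.
  x = λ² - 1 - 0 = 16 - 1 ≡ 1; y = λ·(1 - 1) - 6 ≡ 1. → (1, 1)
3G = (1, 1).
Finally 3G + H:
(1, 1) + (6, 0). λ = (0 - 1)/(6 - 1) ≡ 6/5 mod 7. 5⁻¹ ≡ 3 (mod 7), so λ ≡ 4.
  x = λ² - 1 - 6 = 16 - 7 ≡ 2; y = λ·(1 - 2) - 1 ≡ 2. → (2, 2)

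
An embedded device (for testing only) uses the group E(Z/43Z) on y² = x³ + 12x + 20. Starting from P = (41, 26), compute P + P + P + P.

Repeated addition: build up to 4P.
2P: tangent at (41, 26): λ = (3·41² + 12)/(2·26) ≡ 24/9. 9⁻¹ ≡ 24 (mod 43), so λ ≡ 24·24 ≡ 17.
  x = λ² - 41 - 41 = 289 - 82 ≡ 35; y = λ·(41 - 35) - 26 ≡ 33. → (35, 33)
3P: (35, 33) + (41, 26). λ = (26 - 33)/(41 - 35) ≡ 36/6 mod 43. 6⁻¹ ≡ 36 (mod 43), so λ ≡ 6.
  x = λ² - 35 - 41 = 36 - 76 ≡ 3; y = λ·(35 - 3) - 33 ≡ 30. → (3, 30)
4P: (3, 30) + (41, 26). λ = (26 - 30)/(41 - 3) ≡ 39/38 mod 43. 38⁻¹ ≡ 17 (mod 43) since 38·17 = 646 ≡ 1, so λ ≡ 18.
  x = λ² - 3 - 41 = 324 - 44 ≡ 22; y = λ·(3 - 22) - 30 ≡ 15. → (22, 15)

(22, 15)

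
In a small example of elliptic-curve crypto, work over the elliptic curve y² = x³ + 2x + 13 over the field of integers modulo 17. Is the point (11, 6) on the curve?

y² = 6² ≡ 2; x³ + 2x + 13 = 1366 ≡ 6 (mod 17). 2 ≠ 6.

no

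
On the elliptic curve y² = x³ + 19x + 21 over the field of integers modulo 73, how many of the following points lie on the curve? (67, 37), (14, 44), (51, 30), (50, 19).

1

(67, 37): 37² ≡ 55, rhs ≡ 56 → off.
(14, 44): 44² ≡ 38, rhs ≡ 38 → on.
(51, 30): 30² ≡ 24, rhs ≡ 51 → off.
(50, 19): 19² ≡ 69, rhs ≡ 46 → off.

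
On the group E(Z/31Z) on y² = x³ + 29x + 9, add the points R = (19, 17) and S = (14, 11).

(19, 17) + (14, 11). λ = (11 - 17)/(14 - 19) ≡ 25/26 mod 31. 26⁻¹ ≡ 6 (mod 31), so λ ≡ 26.
  x = λ² - 19 - 14 = 676 - 33 ≡ 23; y = λ·(19 - 23) - 17 ≡ 3. → (23, 3)

(23, 3)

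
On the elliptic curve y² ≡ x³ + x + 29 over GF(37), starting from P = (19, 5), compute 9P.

(7, 3)

Repeated addition: build up to 9P.
2P: tangent at (19, 5): λ = (3·19² + 1)/(2·5) ≡ 11/10. 10⁻¹ ≡ 26 (mod 37) since 10·26 = 260 ≡ 1, so λ ≡ 11·26 ≡ 27.
  x = λ² - 19 - 19 = 729 - 38 ≡ 25; y = λ·(19 - 25) - 5 ≡ 18. → (25, 18)
3P: (25, 18) + (19, 5). λ = (5 - 18)/(19 - 25) ≡ 24/31 mod 37. 31⁻¹ ≡ 6 (mod 37) since 31·6 = 186 ≡ 1, so λ ≡ 33.
  x = λ² - 25 - 19 = 1089 - 44 ≡ 9; y = λ·(25 - 9) - 18 ≡ 29. → (9, 29)
4P: (9, 29) + (19, 5). λ = (5 - 29)/(19 - 9) ≡ 13/10 mod 37. 10⁻¹ ≡ 26 (mod 37) since 10·26 = 260 ≡ 1, so λ ≡ 5.
  x = λ² - 9 - 19 = 25 - 28 ≡ 34; y = λ·(9 - 34) - 29 ≡ 31. → (34, 31)
5P: (34, 31) + (19, 5). λ = (5 - 31)/(19 - 34) ≡ 11/22 mod 37. 22⁻¹ ≡ 32 (mod 37), so λ ≡ 19.
  x = λ² - 34 - 19 = 361 - 53 ≡ 12; y = λ·(34 - 12) - 31 ≡ 17. → (12, 17)
6P: (12, 17) + (19, 5). λ = (5 - 17)/(19 - 12) ≡ 25/7 mod 37. 7⁻¹ ≡ 16 (mod 37) since 7·16 = 112 ≡ 1, so λ ≡ 30.
  x = λ² - 12 - 19 = 900 - 31 ≡ 18; y = λ·(12 - 18) - 17 ≡ 25. → (18, 25)
7P: (18, 25) + (19, 5). λ = (5 - 25)/(19 - 18) ≡ 17/1 mod 37. 1⁻¹ ≡ 1 (mod 37), so λ ≡ 17.
  x = λ² - 18 - 19 = 289 - 37 ≡ 30; y = λ·(18 - 30) - 25 ≡ 30. → (30, 30)
8P: (30, 30) + (19, 5). λ = (5 - 30)/(19 - 30) ≡ 12/26 mod 37. 26⁻¹ ≡ 10 (mod 37), so λ ≡ 9.
  x = λ² - 30 - 19 = 81 - 49 ≡ 32; y = λ·(30 - 32) - 30 ≡ 26. → (32, 26)
9P: (32, 26) + (19, 5). λ = (5 - 26)/(19 - 32) ≡ 16/24 mod 37. 24⁻¹ ≡ 17 (mod 37), so λ ≡ 13.
  x = λ² - 32 - 19 = 169 - 51 ≡ 7; y = λ·(32 - 7) - 26 ≡ 3. → (7, 3)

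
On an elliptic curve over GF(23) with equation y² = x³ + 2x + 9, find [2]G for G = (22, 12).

(4, 9)

tangent at (22, 12): λ = (3·22² + 2)/(2·12) ≡ 5/1. 1⁻¹ ≡ 1 (mod 23), so λ ≡ 5·1 ≡ 5.
  x = λ² - 22 - 22 = 25 - 44 ≡ 4; y = λ·(22 - 4) - 12 ≡ 9. → (4, 9)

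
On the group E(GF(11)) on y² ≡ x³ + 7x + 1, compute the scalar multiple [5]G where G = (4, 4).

Double-and-add on 5 = (101)₂. Start with G = (4, 4) for the leading 1-bit.
double: tangent at (4, 4): λ = (3·4² + 7)/(2·4) ≡ 0/8. 8⁻¹ ≡ 7 (mod 11), so λ ≡ 0·7 ≡ 0.
  x = λ² - 4 - 4 = 0 - 8 ≡ 3; y = λ·(4 - 3) - 4 ≡ 7. → (3, 7)
double: tangent at (3, 7): λ = (3·3² + 7)/(2·7) ≡ 1/3. 3⁻¹ ≡ 4 (mod 11), so λ ≡ 1·4 ≡ 4.
  x = λ² - 3 - 3 = 16 - 6 ≡ 10; y = λ·(3 - 10) - 7 ≡ 9. → (10, 9)
add G: (10, 9) + (4, 4). λ = (4 - 9)/(4 - 10) ≡ 6/5 mod 11. 5⁻¹ ≡ 9 (mod 11) since 5·9 = 45 ≡ 1, so λ ≡ 10.
  x = λ² - 10 - 4 = 100 - 14 ≡ 9; y = λ·(10 - 9) - 9 ≡ 1. → (9, 1)

(9, 1)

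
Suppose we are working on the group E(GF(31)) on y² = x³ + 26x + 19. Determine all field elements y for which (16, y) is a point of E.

6, 25

x³ + 26x + 19 = 4531 ≡ 5 (mod 31).
Square roots of 5 mod 31: 6 and 25 (since 6² = 36 ≡ 5).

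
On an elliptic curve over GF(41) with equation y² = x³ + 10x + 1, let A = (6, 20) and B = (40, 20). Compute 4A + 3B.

O

First 4A:
Double-and-add on 4 = (100)₂. Start with A = (6, 20) for the leading 1-bit.
double: tangent at (6, 20): λ = (3·6² + 10)/(2·20) ≡ 36/40. 40⁻¹ ≡ 40 (mod 41), so λ ≡ 36·40 ≡ 5.
  x = λ² - 6 - 6 = 25 - 12 ≡ 13; y = λ·(6 - 13) - 20 ≡ 27. → (13, 27)
double: tangent at (13, 27): λ = (3·13² + 10)/(2·27) ≡ 25/13. 13⁻¹ ≡ 19 (mod 41), so λ ≡ 25·19 ≡ 24.
  x = λ² - 13 - 13 = 576 - 26 ≡ 17; y = λ·(13 - 17) - 27 ≡ 0. → (17, 0)
4A = (17, 0).
Next 3B:
Repeated addition: build up to 3B.
2B: tangent at (40, 20): λ = (3·40² + 10)/(2·20) ≡ 13/40. 40⁻¹ ≡ 40 (mod 41) since 40·40 = 1600 ≡ 1, so λ ≡ 13·40 ≡ 28.
  x = λ² - 40 - 40 = 784 - 80 ≡ 7; y = λ·(40 - 7) - 20 ≡ 2. → (7, 2)
3B: (7, 2) + (40, 20). λ = (20 - 2)/(40 - 7) ≡ 18/33 mod 41. 33⁻¹ ≡ 5 (mod 41), so λ ≡ 8.
  x = λ² - 7 - 40 = 64 - 47 ≡ 17; y = λ·(7 - 17) - 2 ≡ 0. → (17, 0)
3B = (17, 0).
Finally 4A + 3B:
(17, 0) + (17, 0): same x and y₁ ≡ -y₂, so the sum is O.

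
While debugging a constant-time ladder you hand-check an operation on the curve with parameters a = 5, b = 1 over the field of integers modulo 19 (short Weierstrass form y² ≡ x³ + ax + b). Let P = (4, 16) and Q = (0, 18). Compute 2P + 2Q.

First 2P:
Repeated addition: build up to 2P.
2P: tangent at (4, 16): λ = (3·4² + 5)/(2·16) ≡ 15/13. 13⁻¹ ≡ 3 (mod 19) since 13·3 = 39 ≡ 1, so λ ≡ 15·3 ≡ 7.
  x = λ² - 4 - 4 = 49 - 8 ≡ 3; y = λ·(4 - 3) - 16 ≡ 10. → (3, 10)
2P = (3, 10).
Next 2Q:
Repeated addition: build up to 2Q.
2Q: tangent at (0, 18): λ = (3·0² + 5)/(2·18) ≡ 5/17. 17⁻¹ ≡ 9 (mod 19), so λ ≡ 5·9 ≡ 7.
  x = λ² - 0 - 0 = 49 - 0 ≡ 11; y = λ·(0 - 11) - 18 ≡ 0. → (11, 0)
2Q = (11, 0).
Finally 2P + 2Q:
(3, 10) + (11, 0). λ = (0 - 10)/(11 - 3) ≡ 9/8 mod 19. 8⁻¹ ≡ 12 (mod 19), so λ ≡ 13.
  x = λ² - 3 - 11 = 169 - 14 ≡ 3; y = λ·(3 - 3) - 10 ≡ 9. → (3, 9)

(3, 9)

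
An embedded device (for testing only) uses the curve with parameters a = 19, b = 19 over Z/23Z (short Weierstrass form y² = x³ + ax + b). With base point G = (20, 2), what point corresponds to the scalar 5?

Repeated addition: build up to 5G.
2G: tangent at (20, 2): λ = (3·20² + 19)/(2·2) ≡ 0/4. 4⁻¹ ≡ 6 (mod 23), so λ ≡ 0·6 ≡ 0.
  x = λ² - 20 - 20 = 0 - 40 ≡ 6; y = λ·(20 - 6) - 2 ≡ 21. → (6, 21)
3G: (6, 21) + (20, 2). λ = (2 - 21)/(20 - 6) ≡ 4/14 mod 23. 14⁻¹ ≡ 5 (mod 23), so λ ≡ 20.
  x = λ² - 6 - 20 = 400 - 26 ≡ 6; y = λ·(6 - 6) - 21 ≡ 2. → (6, 2)
4G: (6, 2) + (20, 2). λ = (2 - 2)/(20 - 6) ≡ 0/14 mod 23. 14⁻¹ ≡ 5 (mod 23), so λ ≡ 0.
  x = λ² - 6 - 20 = 0 - 26 ≡ 20; y = λ·(6 - 20) - 2 ≡ 21. → (20, 21)
5G: (20, 21) + (20, 2): same x and y₁ ≡ -y₂, so the sum is ∞.

O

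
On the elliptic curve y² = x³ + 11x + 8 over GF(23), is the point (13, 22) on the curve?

y² = 22² ≡ 1; x³ + 11x + 8 = 2348 ≡ 2 (mod 23). 1 ≠ 2.

no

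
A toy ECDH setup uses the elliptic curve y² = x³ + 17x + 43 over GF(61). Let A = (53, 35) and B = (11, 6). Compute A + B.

(53, 35) + (11, 6). λ = (6 - 35)/(11 - 53) ≡ 32/19 mod 61. 19⁻¹ ≡ 45 (mod 61), so λ ≡ 37.
  x = λ² - 53 - 11 = 1369 - 64 ≡ 24; y = λ·(53 - 24) - 35 ≡ 1. → (24, 1)

(24, 1)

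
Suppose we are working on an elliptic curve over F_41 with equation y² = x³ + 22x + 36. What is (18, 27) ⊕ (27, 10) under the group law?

(18, 27) + (27, 10). λ = (10 - 27)/(27 - 18) ≡ 24/9 mod 41. 9⁻¹ ≡ 32 (mod 41), so λ ≡ 30.
  x = λ² - 18 - 27 = 900 - 45 ≡ 35; y = λ·(18 - 35) - 27 ≡ 37. → (35, 37)

(35, 37)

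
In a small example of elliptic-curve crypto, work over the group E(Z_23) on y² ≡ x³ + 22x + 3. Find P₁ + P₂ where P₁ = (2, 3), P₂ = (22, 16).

(2, 3) + (22, 16). λ = (16 - 3)/(22 - 2) ≡ 13/20 mod 23. 20⁻¹ ≡ 15 (mod 23), so λ ≡ 11.
  x = λ² - 2 - 22 = 121 - 24 ≡ 5; y = λ·(2 - 5) - 3 ≡ 10. → (5, 10)

(5, 10)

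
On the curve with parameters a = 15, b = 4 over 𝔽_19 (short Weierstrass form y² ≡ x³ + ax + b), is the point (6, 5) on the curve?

yes

y² = 5² ≡ 6; x³ + 15x + 4 = 310 ≡ 6 (mod 19). 6 = 6.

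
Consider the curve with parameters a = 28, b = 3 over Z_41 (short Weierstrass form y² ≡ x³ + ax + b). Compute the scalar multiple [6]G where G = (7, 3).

Double-and-add on 6 = (110)₂. Start with G = (7, 3) for the leading 1-bit.
double: tangent at (7, 3): λ = (3·7² + 28)/(2·3) ≡ 11/6. 6⁻¹ ≡ 7 (mod 41), so λ ≡ 11·7 ≡ 36.
  x = λ² - 7 - 7 = 1296 - 14 ≡ 11; y = λ·(7 - 11) - 3 ≡ 17. → (11, 17)
add G: (11, 17) + (7, 3). λ = (3 - 17)/(7 - 11) ≡ 27/37 mod 41. 37⁻¹ ≡ 10 (mod 41) since 37·10 = 370 ≡ 1, so λ ≡ 24.
  x = λ² - 11 - 7 = 576 - 18 ≡ 25; y = λ·(11 - 25) - 17 ≡ 16. → (25, 16)
double: tangent at (25, 16): λ = (3·25² + 28)/(2·16) ≡ 17/32. 32⁻¹ ≡ 9 (mod 41) since 32·9 = 288 ≡ 1, so λ ≡ 17·9 ≡ 30.
  x = λ² - 25 - 25 = 900 - 50 ≡ 30; y = λ·(25 - 30) - 16 ≡ 39. → (30, 39)

(30, 39)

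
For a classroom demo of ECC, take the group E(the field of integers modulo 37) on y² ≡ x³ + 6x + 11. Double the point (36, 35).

(14, 8)

tangent at (36, 35): λ = (3·36² + 6)/(2·35) ≡ 9/33. 33⁻¹ ≡ 9 (mod 37) since 33·9 = 297 ≡ 1, so λ ≡ 9·9 ≡ 7.
  x = λ² - 36 - 36 = 49 - 72 ≡ 14; y = λ·(36 - 14) - 35 ≡ 8. → (14, 8)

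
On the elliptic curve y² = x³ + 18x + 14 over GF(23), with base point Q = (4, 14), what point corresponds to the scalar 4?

(2, 9)

Repeated addition: build up to 4Q.
2Q: tangent at (4, 14): λ = (3·4² + 18)/(2·14) ≡ 20/5. 5⁻¹ ≡ 14 (mod 23), so λ ≡ 20·14 ≡ 4.
  x = λ² - 4 - 4 = 16 - 8 ≡ 8; y = λ·(4 - 8) - 14 ≡ 16. → (8, 16)
3Q: (8, 16) + (4, 14). λ = (14 - 16)/(4 - 8) ≡ 21/19 mod 23. 19⁻¹ ≡ 17 (mod 23), so λ ≡ 12.
  x = λ² - 8 - 4 = 144 - 12 ≡ 17; y = λ·(8 - 17) - 16 ≡ 14. → (17, 14)
4Q: (17, 14) + (4, 14). λ = (14 - 14)/(4 - 17) ≡ 0/10 mod 23. 10⁻¹ ≡ 7 (mod 23), so λ ≡ 0.
  x = λ² - 17 - 4 = 0 - 21 ≡ 2; y = λ·(17 - 2) - 14 ≡ 9. → (2, 9)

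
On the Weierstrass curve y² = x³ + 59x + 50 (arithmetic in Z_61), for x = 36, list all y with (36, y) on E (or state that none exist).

none

x³ + 59x + 50 = 48830 ≡ 30 (mod 61).
30 is a non-residue mod 61; no y exists.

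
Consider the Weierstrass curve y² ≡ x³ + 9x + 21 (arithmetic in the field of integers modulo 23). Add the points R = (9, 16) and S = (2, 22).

(9, 16) + (2, 22). λ = (22 - 16)/(2 - 9) ≡ 6/16 mod 23. 16⁻¹ ≡ 13 (mod 23), so λ ≡ 9.
  x = λ² - 9 - 2 = 81 - 11 ≡ 1; y = λ·(9 - 1) - 16 ≡ 10. → (1, 10)

(1, 10)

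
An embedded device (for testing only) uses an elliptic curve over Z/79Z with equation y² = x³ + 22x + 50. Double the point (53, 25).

(74, 62)

tangent at (53, 25): λ = (3·53² + 22)/(2·25) ≡ 75/50. 50⁻¹ ≡ 49 (mod 79) since 50·49 = 2450 ≡ 1, so λ ≡ 75·49 ≡ 41.
  x = λ² - 53 - 53 = 1681 - 106 ≡ 74; y = λ·(53 - 74) - 25 ≡ 62. → (74, 62)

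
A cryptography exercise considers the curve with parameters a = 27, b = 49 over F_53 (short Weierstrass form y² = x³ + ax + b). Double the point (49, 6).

(4, 50)

tangent at (49, 6): λ = (3·49² + 27)/(2·6) ≡ 22/12. 12⁻¹ ≡ 31 (mod 53), so λ ≡ 22·31 ≡ 46.
  x = λ² - 49 - 49 = 2116 - 98 ≡ 4; y = λ·(49 - 4) - 6 ≡ 50. → (4, 50)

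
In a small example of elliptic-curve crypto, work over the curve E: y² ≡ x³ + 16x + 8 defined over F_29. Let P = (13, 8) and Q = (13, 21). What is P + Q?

The two points share x = 13 and their y-coordinates satisfy 8 + 21 ≡ 0 (mod 29), so they are inverses. Their sum is O.

O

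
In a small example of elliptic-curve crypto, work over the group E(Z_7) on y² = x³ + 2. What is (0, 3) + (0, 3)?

(0, 4)

tangent at (0, 3): λ = (3·0² + 0)/(2·3) ≡ 0/6. 6⁻¹ ≡ 6 (mod 7) since 6·6 = 36 ≡ 1, so λ ≡ 0·6 ≡ 0.
  x = λ² - 0 - 0 = 0 - 0 ≡ 0; y = λ·(0 - 0) - 3 ≡ 4. → (0, 4)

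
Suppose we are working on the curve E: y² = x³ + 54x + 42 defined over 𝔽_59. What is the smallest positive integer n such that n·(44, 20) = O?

4

2P: tangent at (44, 20): λ = (3·44² + 54)/(2·20) ≡ 21/40. 40⁻¹ ≡ 31 (mod 59), so λ ≡ 21·31 ≡ 2.
  x = λ² - 44 - 44 = 4 - 88 ≡ 34; y = λ·(44 - 34) - 20 ≡ 0. → (34, 0)
3P: (34, 0) + (44, 20). λ = (20 - 0)/(44 - 34) ≡ 20/10 mod 59. 10⁻¹ ≡ 6 (mod 59), so λ ≡ 2.
  x = λ² - 34 - 44 = 4 - 78 ≡ 44; y = λ·(34 - 44) - 0 ≡ 39. → (44, 39)
4P: (44, 39) + (44, 20): same x and y₁ ≡ -y₂, so the sum is O.
4P = O, so the order is 4.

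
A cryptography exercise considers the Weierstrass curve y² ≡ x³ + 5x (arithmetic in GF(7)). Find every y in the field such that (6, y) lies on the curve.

x³ + 5x + 0 = 246 ≡ 1 (mod 7).
Square roots of 1 mod 7: 1 and 6 (since 1² = 1 ≡ 1).

1, 6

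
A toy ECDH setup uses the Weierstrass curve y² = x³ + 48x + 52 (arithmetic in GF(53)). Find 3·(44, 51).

(16, 27)

Write G = (44, 51).
Repeated addition: build up to 3G.
2G: tangent at (44, 51): λ = (3·44² + 48)/(2·51) ≡ 26/49. 49⁻¹ ≡ 13 (mod 53) since 49·13 = 637 ≡ 1, so λ ≡ 26·13 ≡ 20.
  x = λ² - 44 - 44 = 400 - 88 ≡ 47; y = λ·(44 - 47) - 51 ≡ 48. → (47, 48)
3G: (47, 48) + (44, 51). λ = (51 - 48)/(44 - 47) ≡ 3/50 mod 53. 50⁻¹ ≡ 35 (mod 53) since 50·35 = 1750 ≡ 1, so λ ≡ 52.
  x = λ² - 47 - 44 = 2704 - 91 ≡ 16; y = λ·(47 - 16) - 48 ≡ 27. → (16, 27)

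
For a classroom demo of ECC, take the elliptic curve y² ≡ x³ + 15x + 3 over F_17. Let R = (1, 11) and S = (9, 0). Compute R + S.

(15, 4)

(1, 11) + (9, 0). λ = (0 - 11)/(9 - 1) ≡ 6/8 mod 17. 8⁻¹ ≡ 15 (mod 17) since 8·15 = 120 ≡ 1, so λ ≡ 5.
  x = λ² - 1 - 9 = 25 - 10 ≡ 15; y = λ·(1 - 15) - 11 ≡ 4. → (15, 4)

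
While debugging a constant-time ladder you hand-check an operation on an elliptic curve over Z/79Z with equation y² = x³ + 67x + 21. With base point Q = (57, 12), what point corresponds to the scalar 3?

Repeated addition: build up to 3Q.
2Q: tangent at (57, 12): λ = (3·57² + 67)/(2·12) ≡ 18/24. 24⁻¹ ≡ 56 (mod 79), so λ ≡ 18·56 ≡ 60.
  x = λ² - 57 - 57 = 3600 - 114 ≡ 10; y = λ·(57 - 10) - 12 ≡ 43. → (10, 43)
3Q: (10, 43) + (57, 12). λ = (12 - 43)/(57 - 10) ≡ 48/47 mod 79. 47⁻¹ ≡ 37 (mod 79), so λ ≡ 38.
  x = λ² - 10 - 57 = 1444 - 67 ≡ 34; y = λ·(10 - 34) - 43 ≡ 72. → (34, 72)

(34, 72)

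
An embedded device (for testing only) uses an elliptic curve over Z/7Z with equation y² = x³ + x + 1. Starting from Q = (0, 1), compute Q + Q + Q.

(2, 2)

Repeated addition: build up to 3Q.
2Q: tangent at (0, 1): λ = (3·0² + 1)/(2·1) ≡ 1/2. 2⁻¹ ≡ 4 (mod 7), so λ ≡ 1·4 ≡ 4.
  x = λ² - 0 - 0 = 16 - 0 ≡ 2; y = λ·(0 - 2) - 1 ≡ 5. → (2, 5)
3Q: (2, 5) + (0, 1). λ = (1 - 5)/(0 - 2) ≡ 3/5 mod 7. 5⁻¹ ≡ 3 (mod 7), so λ ≡ 2.
  x = λ² - 2 - 0 = 4 - 2 ≡ 2; y = λ·(2 - 2) - 5 ≡ 2. → (2, 2)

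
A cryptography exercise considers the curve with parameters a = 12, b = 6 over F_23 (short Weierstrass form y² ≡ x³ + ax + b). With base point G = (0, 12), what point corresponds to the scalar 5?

Double-and-add on 5 = (101)₂. Start with G = (0, 12) for the leading 1-bit.
double: tangent at (0, 12): λ = (3·0² + 12)/(2·12) ≡ 12/1. 1⁻¹ ≡ 1 (mod 23), so λ ≡ 12·1 ≡ 12.
  x = λ² - 0 - 0 = 144 - 0 ≡ 6; y = λ·(0 - 6) - 12 ≡ 8. → (6, 8)
double: tangent at (6, 8): λ = (3·6² + 12)/(2·8) ≡ 5/16. 16⁻¹ ≡ 13 (mod 23), so λ ≡ 5·13 ≡ 19.
  x = λ² - 6 - 6 = 361 - 12 ≡ 4; y = λ·(6 - 4) - 8 ≡ 7. → (4, 7)
add G: (4, 7) + (0, 12). λ = (12 - 7)/(0 - 4) ≡ 5/19 mod 23. 19⁻¹ ≡ 17 (mod 23), so λ ≡ 16.
  x = λ² - 4 - 0 = 256 - 4 ≡ 22; y = λ·(4 - 22) - 7 ≡ 4. → (22, 4)

(22, 4)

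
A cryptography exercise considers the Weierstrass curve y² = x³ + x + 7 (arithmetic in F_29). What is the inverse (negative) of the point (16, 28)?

(16, 1)

-(16, 28) = (16, -28 mod 29) = (16, 1).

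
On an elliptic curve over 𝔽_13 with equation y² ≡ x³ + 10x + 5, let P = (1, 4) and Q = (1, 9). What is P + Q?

O

The two points share x = 1 and their y-coordinates satisfy 4 + 9 ≡ 0 (mod 13), so they are inverses. Their sum is O.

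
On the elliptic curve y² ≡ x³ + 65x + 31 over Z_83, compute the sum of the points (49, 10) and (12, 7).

(4, 43)

(49, 10) + (12, 7). λ = (7 - 10)/(12 - 49) ≡ 80/46 mod 83. 46⁻¹ ≡ 74 (mod 83), so λ ≡ 27.
  x = λ² - 49 - 12 = 729 - 61 ≡ 4; y = λ·(49 - 4) - 10 ≡ 43. → (4, 43)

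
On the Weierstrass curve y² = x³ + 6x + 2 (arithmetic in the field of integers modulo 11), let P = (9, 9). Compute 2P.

tangent at (9, 9): λ = (3·9² + 6)/(2·9) ≡ 7/7. 7⁻¹ ≡ 8 (mod 11), so λ ≡ 7·8 ≡ 1.
  x = λ² - 9 - 9 = 1 - 18 ≡ 5; y = λ·(9 - 5) - 9 ≡ 6. → (5, 6)

(5, 6)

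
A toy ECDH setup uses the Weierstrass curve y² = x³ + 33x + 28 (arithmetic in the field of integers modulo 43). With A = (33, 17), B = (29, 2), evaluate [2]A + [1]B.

First 2A:
Repeated addition: build up to 2A.
2A: tangent at (33, 17): λ = (3·33² + 33)/(2·17) ≡ 32/34. 34⁻¹ ≡ 19 (mod 43), so λ ≡ 32·19 ≡ 6.
  x = λ² - 33 - 33 = 36 - 66 ≡ 13; y = λ·(33 - 13) - 17 ≡ 17. → (13, 17)
2A = (13, 17).
Finally 2A + B:
(13, 17) + (29, 2). λ = (2 - 17)/(29 - 13) ≡ 28/16 mod 43. 16⁻¹ ≡ 35 (mod 43) since 16·35 = 560 ≡ 1, so λ ≡ 34.
  x = λ² - 13 - 29 = 1156 - 42 ≡ 39; y = λ·(13 - 39) - 17 ≡ 2. → (39, 2)

(39, 2)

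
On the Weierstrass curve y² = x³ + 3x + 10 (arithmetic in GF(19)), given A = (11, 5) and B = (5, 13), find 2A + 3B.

First 2A:
Repeated addition: build up to 2A.
2A: tangent at (11, 5): λ = (3·11² + 3)/(2·5) ≡ 5/10. 10⁻¹ ≡ 2 (mod 19), so λ ≡ 5·2 ≡ 10.
  x = λ² - 11 - 11 = 100 - 22 ≡ 2; y = λ·(11 - 2) - 5 ≡ 9. → (2, 9)
2A = (2, 9).
Next 3B:
Repeated addition: build up to 3B.
2B: tangent at (5, 13): λ = (3·5² + 3)/(2·13) ≡ 2/7. 7⁻¹ ≡ 11 (mod 19) since 7·11 = 77 ≡ 1, so λ ≡ 2·11 ≡ 3.
  x = λ² - 5 - 5 = 9 - 10 ≡ 18; y = λ·(5 - 18) - 13 ≡ 5. → (18, 5)
3B: (18, 5) + (5, 13). λ = (13 - 5)/(5 - 18) ≡ 8/6 mod 19. 6⁻¹ ≡ 16 (mod 19) since 6·16 = 96 ≡ 1, so λ ≡ 14.
  x = λ² - 18 - 5 = 196 - 23 ≡ 2; y = λ·(18 - 2) - 5 ≡ 10. → (2, 10)
3B = (2, 10).
Finally 2A + 3B:
(2, 9) + (2, 10): same x and y₁ ≡ -y₂, so the sum is the point at infinity.

O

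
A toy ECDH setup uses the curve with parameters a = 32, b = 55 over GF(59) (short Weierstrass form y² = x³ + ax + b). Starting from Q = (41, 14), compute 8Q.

(24, 29)

Double-and-add on 8 = (1000)₂. Start with Q = (41, 14) for the leading 1-bit.
double: tangent at (41, 14): λ = (3·41² + 32)/(2·14) ≡ 1/28. 28⁻¹ ≡ 19 (mod 59) since 28·19 = 532 ≡ 1, so λ ≡ 1·19 ≡ 19.
  x = λ² - 41 - 41 = 361 - 82 ≡ 43; y = λ·(41 - 43) - 14 ≡ 7. → (43, 7)
double: tangent at (43, 7): λ = (3·43² + 32)/(2·7) ≡ 33/14. 14⁻¹ ≡ 38 (mod 59), so λ ≡ 33·38 ≡ 15.
  x = λ² - 43 - 43 = 225 - 86 ≡ 21; y = λ·(43 - 21) - 7 ≡ 28. → (21, 28)
double: tangent at (21, 28): λ = (3·21² + 32)/(2·28) ≡ 57/56. 56⁻¹ ≡ 39 (mod 59) since 56·39 = 2184 ≡ 1, so λ ≡ 57·39 ≡ 40.
  x = λ² - 21 - 21 = 1600 - 42 ≡ 24; y = λ·(21 - 24) - 28 ≡ 29. → (24, 29)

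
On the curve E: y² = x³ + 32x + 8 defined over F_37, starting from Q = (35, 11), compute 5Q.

(16, 18)

Repeated addition: build up to 5Q.
2Q: tangent at (35, 11): λ = (3·35² + 32)/(2·11) ≡ 7/22. 22⁻¹ ≡ 32 (mod 37), so λ ≡ 7·32 ≡ 2.
  x = λ² - 35 - 35 = 4 - 70 ≡ 8; y = λ·(35 - 8) - 11 ≡ 6. → (8, 6)
3Q: (8, 6) + (35, 11). λ = (11 - 6)/(35 - 8) ≡ 5/27 mod 37. 27⁻¹ ≡ 11 (mod 37), so λ ≡ 18.
  x = λ² - 8 - 35 = 324 - 43 ≡ 22; y = λ·(8 - 22) - 6 ≡ 1. → (22, 1)
4Q: (22, 1) + (35, 11). λ = (11 - 1)/(35 - 22) ≡ 10/13 mod 37. 13⁻¹ ≡ 20 (mod 37) since 13·20 = 260 ≡ 1, so λ ≡ 15.
  x = λ² - 22 - 35 = 225 - 57 ≡ 20; y = λ·(22 - 20) - 1 ≡ 29. → (20, 29)
5Q: (20, 29) + (35, 11). λ = (11 - 29)/(35 - 20) ≡ 19/15 mod 37. 15⁻¹ ≡ 5 (mod 37), so λ ≡ 21.
  x = λ² - 20 - 35 = 441 - 55 ≡ 16; y = λ·(20 - 16) - 29 ≡ 18. → (16, 18)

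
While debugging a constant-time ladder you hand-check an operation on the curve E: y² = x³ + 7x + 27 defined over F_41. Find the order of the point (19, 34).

2P: tangent at (19, 34): λ = (3·19² + 7)/(2·34) ≡ 24/27. 27⁻¹ ≡ 38 (mod 41), so λ ≡ 24·38 ≡ 10.
  x = λ² - 19 - 19 = 100 - 38 ≡ 21; y = λ·(19 - 21) - 34 ≡ 28. → (21, 28)
3P: (21, 28) + (19, 34). λ = (34 - 28)/(19 - 21) ≡ 6/39 mod 41. 39⁻¹ ≡ 20 (mod 41), so λ ≡ 38.
  x = λ² - 21 - 19 = 1444 - 40 ≡ 10; y = λ·(21 - 10) - 28 ≡ 21. → (10, 21)
4P: (10, 21) + (19, 34). λ = (34 - 21)/(19 - 10) ≡ 13/9 mod 41. 9⁻¹ ≡ 32 (mod 41), so λ ≡ 6.
  x = λ² - 10 - 19 = 36 - 29 ≡ 7; y = λ·(10 - 7) - 21 ≡ 38. → (7, 38)
5P: (7, 38) + (19, 34). λ = (34 - 38)/(19 - 7) ≡ 37/12 mod 41. 12⁻¹ ≡ 24 (mod 41) since 12·24 = 288 ≡ 1, so λ ≡ 27.
  x = λ² - 7 - 19 = 729 - 26 ≡ 6; y = λ·(7 - 6) - 38 ≡ 30. → (6, 30)
6P: (6, 30) + (19, 34). λ = (34 - 30)/(19 - 6) ≡ 4/13 mod 41. 13⁻¹ ≡ 19 (mod 41), so λ ≡ 35.
  x = λ² - 6 - 19 = 1225 - 25 ≡ 11; y = λ·(6 - 11) - 30 ≡ 0. → (11, 0)
7P: (11, 0) + (19, 34). λ = (34 - 0)/(19 - 11) ≡ 34/8 mod 41. 8⁻¹ ≡ 36 (mod 41) since 8·36 = 288 ≡ 1, so λ ≡ 35.
  x = λ² - 11 - 19 = 1225 - 30 ≡ 6; y = λ·(11 - 6) - 0 ≡ 11. → (6, 11)
8P: (6, 11) + (19, 34). λ = (34 - 11)/(19 - 6) ≡ 23/13 mod 41. 13⁻¹ ≡ 19 (mod 41), so λ ≡ 27.
  x = λ² - 6 - 19 = 729 - 25 ≡ 7; y = λ·(6 - 7) - 11 ≡ 3. → (7, 3)
9P: (7, 3) + (19, 34). λ = (34 - 3)/(19 - 7) ≡ 31/12 mod 41. 12⁻¹ ≡ 24 (mod 41), so λ ≡ 6.
  x = λ² - 7 - 19 = 36 - 26 ≡ 10; y = λ·(7 - 10) - 3 ≡ 20. → (10, 20)
10P: (10, 20) + (19, 34). λ = (34 - 20)/(19 - 10) ≡ 14/9 mod 41. 9⁻¹ ≡ 32 (mod 41) since 9·32 = 288 ≡ 1, so λ ≡ 38.
  x = λ² - 10 - 19 = 1444 - 29 ≡ 21; y = λ·(10 - 21) - 20 ≡ 13. → (21, 13)
11P: (21, 13) + (19, 34). λ = (34 - 13)/(19 - 21) ≡ 21/39 mod 41. 39⁻¹ ≡ 20 (mod 41), so λ ≡ 10.
  x = λ² - 21 - 19 = 100 - 40 ≡ 19; y = λ·(21 - 19) - 13 ≡ 7. → (19, 7)
12P: (19, 7) + (19, 34): same x and y₁ ≡ -y₂, so the sum is the point at infinity.
12P = the point at infinity, so the order is 12.

12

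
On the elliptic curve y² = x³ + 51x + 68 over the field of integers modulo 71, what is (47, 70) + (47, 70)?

tangent at (47, 70): λ = (3·47² + 51)/(2·70) ≡ 4/69. 69⁻¹ ≡ 35 (mod 71) since 69·35 = 2415 ≡ 1, so λ ≡ 4·35 ≡ 69.
  x = λ² - 47 - 47 = 4761 - 94 ≡ 52; y = λ·(47 - 52) - 70 ≡ 11. → (52, 11)

(52, 11)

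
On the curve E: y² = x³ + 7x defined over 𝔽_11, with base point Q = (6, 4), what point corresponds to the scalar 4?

(3, 9)

Double-and-add on 4 = (100)₂. Start with Q = (6, 4) for the leading 1-bit.
double: tangent at (6, 4): λ = (3·6² + 7)/(2·4) ≡ 5/8. 8⁻¹ ≡ 7 (mod 11) since 8·7 = 56 ≡ 1, so λ ≡ 5·7 ≡ 2.
  x = λ² - 6 - 6 = 4 - 12 ≡ 3; y = λ·(6 - 3) - 4 ≡ 2. → (3, 2)
double: tangent at (3, 2): λ = (3·3² + 7)/(2·2) ≡ 1/4. 4⁻¹ ≡ 3 (mod 11), so λ ≡ 1·3 ≡ 3.
  x = λ² - 3 - 3 = 9 - 6 ≡ 3; y = λ·(3 - 3) - 2 ≡ 9. → (3, 9)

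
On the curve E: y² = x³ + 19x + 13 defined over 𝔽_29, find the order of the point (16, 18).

2P: tangent at (16, 18): λ = (3·16² + 19)/(2·18) ≡ 4/7. 7⁻¹ ≡ 25 (mod 29), so λ ≡ 4·25 ≡ 13.
  x = λ² - 16 - 16 = 169 - 32 ≡ 21; y = λ·(16 - 21) - 18 ≡ 4. → (21, 4)
3P: (21, 4) + (16, 18). λ = (18 - 4)/(16 - 21) ≡ 14/24 mod 29. 24⁻¹ ≡ 23 (mod 29) since 24·23 = 552 ≡ 1, so λ ≡ 3.
  x = λ² - 21 - 16 = 9 - 37 ≡ 1; y = λ·(21 - 1) - 4 ≡ 27. → (1, 27)
4P: (1, 27) + (16, 18). λ = (18 - 27)/(16 - 1) ≡ 20/15 mod 29. 15⁻¹ ≡ 2 (mod 29) since 15·2 = 30 ≡ 1, so λ ≡ 11.
  x = λ² - 1 - 16 = 121 - 17 ≡ 17; y = λ·(1 - 17) - 27 ≡ 0. → (17, 0)
5P: (17, 0) + (16, 18). λ = (18 - 0)/(16 - 17) ≡ 18/28 mod 29. 28⁻¹ ≡ 28 (mod 29), so λ ≡ 11.
  x = λ² - 17 - 16 = 121 - 33 ≡ 1; y = λ·(17 - 1) - 0 ≡ 2. → (1, 2)
6P: (1, 2) + (16, 18). λ = (18 - 2)/(16 - 1) ≡ 16/15 mod 29. 15⁻¹ ≡ 2 (mod 29) since 15·2 = 30 ≡ 1, so λ ≡ 3.
  x = λ² - 1 - 16 = 9 - 17 ≡ 21; y = λ·(1 - 21) - 2 ≡ 25. → (21, 25)
7P: (21, 25) + (16, 18). λ = (18 - 25)/(16 - 21) ≡ 22/24 mod 29. 24⁻¹ ≡ 23 (mod 29), so λ ≡ 13.
  x = λ² - 21 - 16 = 169 - 37 ≡ 16; y = λ·(21 - 16) - 25 ≡ 11. → (16, 11)
8P: (16, 11) + (16, 18): same x and y₁ ≡ -y₂, so the sum is the point at infinity.
8P = the point at infinity, so the order is 8.

8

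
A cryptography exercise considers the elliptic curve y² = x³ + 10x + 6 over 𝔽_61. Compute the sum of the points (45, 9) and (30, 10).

(45, 9) + (30, 10). λ = (10 - 9)/(30 - 45) ≡ 1/46 mod 61. 46⁻¹ ≡ 4 (mod 61) since 46·4 = 184 ≡ 1, so λ ≡ 4.
  x = λ² - 45 - 30 = 16 - 75 ≡ 2; y = λ·(45 - 2) - 9 ≡ 41. → (2, 41)

(2, 41)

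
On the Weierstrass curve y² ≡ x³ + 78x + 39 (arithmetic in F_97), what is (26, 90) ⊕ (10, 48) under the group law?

(30, 45)

(26, 90) + (10, 48). λ = (48 - 90)/(10 - 26) ≡ 55/81 mod 97. 81⁻¹ ≡ 6 (mod 97) since 81·6 = 486 ≡ 1, so λ ≡ 39.
  x = λ² - 26 - 10 = 1521 - 36 ≡ 30; y = λ·(26 - 30) - 90 ≡ 45. → (30, 45)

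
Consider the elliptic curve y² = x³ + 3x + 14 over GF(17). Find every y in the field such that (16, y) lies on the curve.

x³ + 3x + 14 = 4158 ≡ 10 (mod 17).
10 is a non-residue mod 17; no y exists.

none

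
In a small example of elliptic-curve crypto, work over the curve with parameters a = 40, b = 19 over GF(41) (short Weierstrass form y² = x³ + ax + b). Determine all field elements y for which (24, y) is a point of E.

x³ + 40x + 19 = 14803 ≡ 2 (mod 41).
Square roots of 2 mod 41: 17 and 24 (since 17² = 289 ≡ 2).

17, 24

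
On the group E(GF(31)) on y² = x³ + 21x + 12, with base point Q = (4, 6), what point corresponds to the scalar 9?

(20, 0)

Double-and-add on 9 = (1001)₂. Start with Q = (4, 6) for the leading 1-bit.
double: tangent at (4, 6): λ = (3·4² + 21)/(2·6) ≡ 7/12. 12⁻¹ ≡ 13 (mod 31), so λ ≡ 7·13 ≡ 29.
  x = λ² - 4 - 4 = 841 - 8 ≡ 27; y = λ·(4 - 27) - 6 ≡ 9. → (27, 9)
double: tangent at (27, 9): λ = (3·27² + 21)/(2·9) ≡ 7/18. 18⁻¹ ≡ 19 (mod 31), so λ ≡ 7·19 ≡ 9.
  x = λ² - 27 - 27 = 81 - 54 ≡ 27; y = λ·(27 - 27) - 9 ≡ 22. → (27, 22)
double: tangent at (27, 22): λ = (3·27² + 21)/(2·22) ≡ 7/13. 13⁻¹ ≡ 12 (mod 31) since 13·12 = 156 ≡ 1, so λ ≡ 7·12 ≡ 22.
  x = λ² - 27 - 27 = 484 - 54 ≡ 27; y = λ·(27 - 27) - 22 ≡ 9. → (27, 9)
add Q: (27, 9) + (4, 6). λ = (6 - 9)/(4 - 27) ≡ 28/8 mod 31. 8⁻¹ ≡ 4 (mod 31) since 8·4 = 32 ≡ 1, so λ ≡ 19.
  x = λ² - 27 - 4 = 361 - 31 ≡ 20; y = λ·(27 - 20) - 9 ≡ 0. → (20, 0)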